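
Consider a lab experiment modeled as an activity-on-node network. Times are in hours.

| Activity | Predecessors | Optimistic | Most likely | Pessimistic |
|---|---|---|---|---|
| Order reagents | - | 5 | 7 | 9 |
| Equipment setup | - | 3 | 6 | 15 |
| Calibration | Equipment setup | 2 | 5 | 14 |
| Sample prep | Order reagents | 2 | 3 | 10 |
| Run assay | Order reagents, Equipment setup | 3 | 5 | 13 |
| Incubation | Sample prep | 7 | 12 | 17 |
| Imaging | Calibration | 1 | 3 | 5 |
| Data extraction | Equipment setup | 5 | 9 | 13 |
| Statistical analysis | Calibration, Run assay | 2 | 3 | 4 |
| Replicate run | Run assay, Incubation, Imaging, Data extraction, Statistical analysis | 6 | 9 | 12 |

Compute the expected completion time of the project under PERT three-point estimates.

te_Order reagents = (5 + 4·7 + 9)/6 = 42/6 = 7
te_Equipment setup = (3 + 4·6 + 15)/6 = 42/6 = 7
te_Calibration = (2 + 4·5 + 14)/6 = 36/6 = 6
te_Sample prep = (2 + 4·3 + 10)/6 = 24/6 = 4
te_Run assay = (3 + 4·5 + 13)/6 = 36/6 = 6
te_Incubation = (7 + 4·12 + 17)/6 = 72/6 = 12
te_Imaging = (1 + 4·3 + 5)/6 = 18/6 = 3
te_Data extraction = (5 + 4·9 + 13)/6 = 54/6 = 9
te_Statistical analysis = (2 + 4·3 + 4)/6 = 18/6 = 3
te_Replicate run = (6 + 4·9 + 12)/6 = 54/6 = 9

Forward pass:
ES_Order reagents = 0; EF_Order reagents = 7
ES_Equipment setup = 0; EF_Equipment setup = 7
ES_Calibration = 7; EF_Calibration = 7+6 = 13
ES_Sample prep = 7; EF_Sample prep = 7+4 = 11
ES_Run assay = max(EF_Order reagents=7, EF_Equipment setup=7) = 7; EF_Run assay = 7+6 = 13
ES_Incubation = 11; EF_Incubation = 11+12 = 23
ES_Imaging = 13; EF_Imaging = 13+3 = 16
ES_Data extraction = 7; EF_Data extraction = 7+9 = 16
ES_Statistical analysis = max(EF_Calibration=13, EF_Run assay=13) = 13; EF_Statistical analysis = 13+3 = 16
ES_Replicate run = max(EF_Run assay=13, EF_Incubation=23, EF_Imaging=16, EF_Data extraction=16, EF_Statistical analysis=16) = 23; EF_Replicate run = 23+9 = 32
Expected project duration μ = 32 hours. Critical path: Order reagents → Sample prep → Incubation → Replicate run.

32 hours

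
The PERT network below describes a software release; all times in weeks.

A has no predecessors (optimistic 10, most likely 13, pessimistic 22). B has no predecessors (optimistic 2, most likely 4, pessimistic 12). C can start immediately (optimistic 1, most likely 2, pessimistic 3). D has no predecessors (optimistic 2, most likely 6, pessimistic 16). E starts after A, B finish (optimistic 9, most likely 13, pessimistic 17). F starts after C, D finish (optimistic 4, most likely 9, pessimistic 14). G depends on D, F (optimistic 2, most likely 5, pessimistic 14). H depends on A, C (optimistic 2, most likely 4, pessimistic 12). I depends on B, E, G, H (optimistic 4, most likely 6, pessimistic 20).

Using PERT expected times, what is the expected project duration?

35 weeks

te_A = (10 + 4·13 + 22)/6 = 84/6 = 14
te_B = (2 + 4·4 + 12)/6 = 30/6 = 5
te_C = (1 + 4·2 + 3)/6 = 12/6 = 2
te_D = (2 + 4·6 + 16)/6 = 42/6 = 7
te_E = (9 + 4·13 + 17)/6 = 78/6 = 13
te_F = (4 + 4·9 + 14)/6 = 54/6 = 9
te_G = (2 + 4·5 + 14)/6 = 36/6 = 6
te_H = (2 + 4·4 + 12)/6 = 30/6 = 5
te_I = (4 + 4·6 + 20)/6 = 48/6 = 8

Forward pass:
ES_A = 0; EF_A = 14
ES_B = 0; EF_B = 5
ES_C = 0; EF_C = 2
ES_D = 0; EF_D = 7
ES_E = max(EF_A=14, EF_B=5) = 14; EF_E = 14+13 = 27
ES_F = max(EF_C=2, EF_D=7) = 7; EF_F = 7+9 = 16
ES_G = max(EF_D=7, EF_F=16) = 16; EF_G = 16+6 = 22
ES_H = max(EF_A=14, EF_C=2) = 14; EF_H = 14+5 = 19
ES_I = max(EF_B=5, EF_E=27, EF_G=22, EF_H=19) = 27; EF_I = 27+8 = 35
Expected project duration μ = 35 weeks. Critical path: A → E → I.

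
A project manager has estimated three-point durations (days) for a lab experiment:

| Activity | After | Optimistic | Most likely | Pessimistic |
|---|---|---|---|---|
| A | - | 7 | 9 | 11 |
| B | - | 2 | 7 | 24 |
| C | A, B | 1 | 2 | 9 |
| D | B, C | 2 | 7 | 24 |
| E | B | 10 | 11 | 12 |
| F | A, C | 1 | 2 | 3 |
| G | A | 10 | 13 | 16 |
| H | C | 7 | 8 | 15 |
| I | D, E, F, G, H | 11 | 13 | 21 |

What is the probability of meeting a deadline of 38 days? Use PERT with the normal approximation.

te_A = (7 + 4·9 + 11)/6 = 54/6 = 9; σ²_A = ((11−7)/6)² = 0.444
te_B = (2 + 4·7 + 24)/6 = 54/6 = 9; σ²_B = ((24−2)/6)² = 13.444
te_C = (1 + 4·2 + 9)/6 = 18/6 = 3; σ²_C = ((9−1)/6)² = 1.778
te_D = (2 + 4·7 + 24)/6 = 54/6 = 9; σ²_D = ((24−2)/6)² = 13.444
te_E = (10 + 4·11 + 12)/6 = 66/6 = 11; σ²_E = ((12−10)/6)² = 0.111
te_F = (1 + 4·2 + 3)/6 = 12/6 = 2; σ²_F = ((3−1)/6)² = 0.111
te_G = (10 + 4·13 + 16)/6 = 78/6 = 13; σ²_G = ((16−10)/6)² = 1.000
te_H = (7 + 4·8 + 15)/6 = 54/6 = 9; σ²_H = ((15−7)/6)² = 1.778
te_I = (11 + 4·13 + 21)/6 = 84/6 = 14; σ²_I = ((21−11)/6)² = 2.778

Forward pass:
ES_A = 0; EF_A = 9
ES_B = 0; EF_B = 9
ES_C = max(EF_A=9, EF_B=9) = 9; EF_C = 9+3 = 12
ES_D = max(EF_B=9, EF_C=12) = 12; EF_D = 12+9 = 21
ES_E = 9; EF_E = 9+11 = 20
ES_F = max(EF_A=9, EF_C=12) = 12; EF_F = 12+2 = 14
ES_G = 9; EF_G = 9+13 = 22
ES_H = 12; EF_H = 12+9 = 21
ES_I = max(EF_D=21, EF_E=20, EF_F=14, EF_G=22, EF_H=21) = 22; EF_I = 22+14 = 36
Expected project duration μ = 36 days. Critical path: A → G → I.

Variance along critical path = 0.444 + 1.000 + 2.778 = 4.222; σ = √4.222 = 2.055 days.
Z = (38 − 36) / 2.055 = 0.973
P(T ≤ 38) = Φ(0.973) ≈ 0.835

0.835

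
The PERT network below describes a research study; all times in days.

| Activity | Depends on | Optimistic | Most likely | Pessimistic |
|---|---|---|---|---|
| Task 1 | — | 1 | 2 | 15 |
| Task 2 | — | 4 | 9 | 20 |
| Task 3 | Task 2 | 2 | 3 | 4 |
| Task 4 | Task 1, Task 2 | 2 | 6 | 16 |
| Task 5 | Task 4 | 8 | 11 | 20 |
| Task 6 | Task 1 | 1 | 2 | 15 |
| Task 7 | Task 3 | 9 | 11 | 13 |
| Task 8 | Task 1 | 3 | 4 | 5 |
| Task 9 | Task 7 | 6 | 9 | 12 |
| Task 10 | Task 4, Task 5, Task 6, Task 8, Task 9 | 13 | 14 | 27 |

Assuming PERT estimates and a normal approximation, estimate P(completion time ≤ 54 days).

0.908

te_Task 1 = (1 + 4·2 + 15)/6 = 24/6 = 4; σ²_Task 1 = ((15−1)/6)² = 5.444
te_Task 2 = (4 + 4·9 + 20)/6 = 60/6 = 10; σ²_Task 2 = ((20−4)/6)² = 7.111
te_Task 3 = (2 + 4·3 + 4)/6 = 18/6 = 3; σ²_Task 3 = ((4−2)/6)² = 0.111
te_Task 4 = (2 + 4·6 + 16)/6 = 42/6 = 7; σ²_Task 4 = ((16−2)/6)² = 5.444
te_Task 5 = (8 + 4·11 + 20)/6 = 72/6 = 12; σ²_Task 5 = ((20−8)/6)² = 4.000
te_Task 6 = (1 + 4·2 + 15)/6 = 24/6 = 4; σ²_Task 6 = ((15−1)/6)² = 5.444
te_Task 7 = (9 + 4·11 + 13)/6 = 66/6 = 11; σ²_Task 7 = ((13−9)/6)² = 0.444
te_Task 8 = (3 + 4·4 + 5)/6 = 24/6 = 4; σ²_Task 8 = ((5−3)/6)² = 0.111
te_Task 9 = (6 + 4·9 + 12)/6 = 54/6 = 9; σ²_Task 9 = ((12−6)/6)² = 1.000
te_Task 10 = (13 + 4·14 + 27)/6 = 96/6 = 16; σ²_Task 10 = ((27−13)/6)² = 5.444

Forward pass:
ES_Task 1 = 0; EF_Task 1 = 4
ES_Task 2 = 0; EF_Task 2 = 10
ES_Task 3 = 10; EF_Task 3 = 10+3 = 13
ES_Task 4 = max(EF_Task 1=4, EF_Task 2=10) = 10; EF_Task 4 = 10+7 = 17
ES_Task 5 = 17; EF_Task 5 = 17+12 = 29
ES_Task 6 = 4; EF_Task 6 = 4+4 = 8
ES_Task 7 = 13; EF_Task 7 = 13+11 = 24
ES_Task 8 = 4; EF_Task 8 = 4+4 = 8
ES_Task 9 = 24; EF_Task 9 = 24+9 = 33
ES_Task 10 = max(EF_Task 4=17, EF_Task 5=29, EF_Task 6=8, EF_Task 8=8, EF_Task 9=33) = 33; EF_Task 10 = 33+16 = 49
Expected project duration μ = 49 days. Critical path: Task 2 → Task 3 → Task 7 → Task 9 → Task 10.

Variance along critical path = 7.111 + 0.111 + 0.444 + 1.000 + 5.444 = 14.111; σ = √14.111 = 3.756 days.
Z = (54 − 49) / 3.756 = 1.331
P(T ≤ 54) = Φ(1.331) ≈ 0.908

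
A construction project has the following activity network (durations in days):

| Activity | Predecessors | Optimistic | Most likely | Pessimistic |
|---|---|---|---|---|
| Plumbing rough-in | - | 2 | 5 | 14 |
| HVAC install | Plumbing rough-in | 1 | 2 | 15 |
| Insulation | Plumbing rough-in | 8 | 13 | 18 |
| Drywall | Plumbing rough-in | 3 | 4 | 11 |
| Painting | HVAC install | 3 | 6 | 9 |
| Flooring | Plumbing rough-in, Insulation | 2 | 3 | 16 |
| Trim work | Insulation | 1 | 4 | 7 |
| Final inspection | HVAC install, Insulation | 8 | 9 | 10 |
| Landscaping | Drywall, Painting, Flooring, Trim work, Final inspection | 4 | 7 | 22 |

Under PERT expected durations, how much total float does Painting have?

12 days

te_Plumbing rough-in = (2 + 4·5 + 14)/6 = 36/6 = 6
te_HVAC install = (1 + 4·2 + 15)/6 = 24/6 = 4
te_Insulation = (8 + 4·13 + 18)/6 = 78/6 = 13
te_Drywall = (3 + 4·4 + 11)/6 = 30/6 = 5
te_Painting = (3 + 4·6 + 9)/6 = 36/6 = 6
te_Flooring = (2 + 4·3 + 16)/6 = 30/6 = 5
te_Trim work = (1 + 4·4 + 7)/6 = 24/6 = 4
te_Final inspection = (8 + 4·9 + 10)/6 = 54/6 = 9
te_Landscaping = (4 + 4·7 + 22)/6 = 54/6 = 9

Forward pass:
ES_Plumbing rough-in = 0; EF_Plumbing rough-in = 6
ES_HVAC install = 6; EF_HVAC install = 6+4 = 10
ES_Insulation = 6; EF_Insulation = 6+13 = 19
ES_Drywall = 6; EF_Drywall = 6+5 = 11
ES_Painting = 10; EF_Painting = 10+6 = 16
ES_Flooring = max(EF_Plumbing rough-in=6, EF_Insulation=19) = 19; EF_Flooring = 19+5 = 24
ES_Trim work = 19; EF_Trim work = 19+4 = 23
ES_Final inspection = max(EF_HVAC install=10, EF_Insulation=19) = 19; EF_Final inspection = 19+9 = 28
ES_Landscaping = max(EF_Drywall=11, EF_Painting=16, EF_Flooring=24, EF_Trim work=23, EF_Final inspection=28) = 28; EF_Landscaping = 28+9 = 37
Expected project duration μ = 37 days. Critical path: Plumbing rough-in → Insulation → Final inspection → Landscaping.

Backward pass:
LF_Landscaping = 37; LS_Landscaping = 37−9 = 28
LF_Final inspection = LS_Landscaping = 28; LS_Final inspection = 28−9 = 19
LF_Trim work = LS_Landscaping = 28; LS_Trim work = 28−4 = 24
LF_Flooring = LS_Landscaping = 28; LS_Flooring = 28−5 = 23
LF_Painting = LS_Landscaping = 28; LS_Painting = 28−6 = 22
LF_Drywall = LS_Landscaping = 28; LS_Drywall = 28−5 = 23
LF_Insulation = min(LS_Flooring=23, LS_Trim work=24, LS_Final inspection=19) = 19; LS_Insulation = 19−13 = 6
LF_HVAC install = min(LS_Painting=22, LS_Final inspection=19) = 19; LS_HVAC install = 19−4 = 15
LF_Plumbing rough-in = min(LS_HVAC install=15, LS_Insulation=6, LS_Drywall=23, LS_Flooring=23) = 6; LS_Plumbing rough-in = 6−6 = 0
Slack_Painting = LS_Painting − ES_Painting = 22 − 10 = 12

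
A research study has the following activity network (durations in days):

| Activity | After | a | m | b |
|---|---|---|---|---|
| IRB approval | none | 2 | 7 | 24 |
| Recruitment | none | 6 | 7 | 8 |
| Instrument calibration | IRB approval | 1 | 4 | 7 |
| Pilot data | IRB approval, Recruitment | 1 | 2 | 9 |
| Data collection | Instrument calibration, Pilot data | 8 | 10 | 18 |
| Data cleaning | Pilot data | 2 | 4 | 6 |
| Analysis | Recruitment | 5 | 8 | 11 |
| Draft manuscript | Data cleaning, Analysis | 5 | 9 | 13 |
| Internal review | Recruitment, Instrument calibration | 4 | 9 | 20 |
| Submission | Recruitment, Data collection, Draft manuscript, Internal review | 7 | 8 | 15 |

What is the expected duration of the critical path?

te_IRB approval = (2 + 4·7 + 24)/6 = 54/6 = 9
te_Recruitment = (6 + 4·7 + 8)/6 = 42/6 = 7
te_Instrument calibration = (1 + 4·4 + 7)/6 = 24/6 = 4
te_Pilot data = (1 + 4·2 + 9)/6 = 18/6 = 3
te_Data collection = (8 + 4·10 + 18)/6 = 66/6 = 11
te_Data cleaning = (2 + 4·4 + 6)/6 = 24/6 = 4
te_Analysis = (5 + 4·8 + 11)/6 = 48/6 = 8
te_Draft manuscript = (5 + 4·9 + 13)/6 = 54/6 = 9
te_Internal review = (4 + 4·9 + 20)/6 = 60/6 = 10
te_Submission = (7 + 4·8 + 15)/6 = 54/6 = 9

Forward pass:
ES_IRB approval = 0; EF_IRB approval = 9
ES_Recruitment = 0; EF_Recruitment = 7
ES_Instrument calibration = 9; EF_Instrument calibration = 9+4 = 13
ES_Pilot data = max(EF_IRB approval=9, EF_Recruitment=7) = 9; EF_Pilot data = 9+3 = 12
ES_Data collection = max(EF_Instrument calibration=13, EF_Pilot data=12) = 13; EF_Data collection = 13+11 = 24
ES_Data cleaning = 12; EF_Data cleaning = 12+4 = 16
ES_Analysis = 7; EF_Analysis = 7+8 = 15
ES_Draft manuscript = max(EF_Data cleaning=16, EF_Analysis=15) = 16; EF_Draft manuscript = 16+9 = 25
ES_Internal review = max(EF_Recruitment=7, EF_Instrument calibration=13) = 13; EF_Internal review = 13+10 = 23
ES_Submission = max(EF_Recruitment=7, EF_Data collection=24, EF_Draft manuscript=25, EF_Internal review=23) = 25; EF_Submission = 25+9 = 34
Expected project duration μ = 34 days. Critical path: IRB approval → Pilot data → Data cleaning → Draft manuscript → Submission.

34 days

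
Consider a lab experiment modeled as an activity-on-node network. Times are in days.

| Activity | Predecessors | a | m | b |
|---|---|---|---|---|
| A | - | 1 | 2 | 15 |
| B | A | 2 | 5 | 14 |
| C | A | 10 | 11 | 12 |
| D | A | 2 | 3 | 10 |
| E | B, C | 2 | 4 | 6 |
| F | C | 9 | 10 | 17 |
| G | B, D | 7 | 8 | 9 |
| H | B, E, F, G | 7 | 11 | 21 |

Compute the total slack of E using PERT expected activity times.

te_A = (1 + 4·2 + 15)/6 = 24/6 = 4
te_B = (2 + 4·5 + 14)/6 = 36/6 = 6
te_C = (10 + 4·11 + 12)/6 = 66/6 = 11
te_D = (2 + 4·3 + 10)/6 = 24/6 = 4
te_E = (2 + 4·4 + 6)/6 = 24/6 = 4
te_F = (9 + 4·10 + 17)/6 = 66/6 = 11
te_G = (7 + 4·8 + 9)/6 = 48/6 = 8
te_H = (7 + 4·11 + 21)/6 = 72/6 = 12

Forward pass:
ES_A = 0; EF_A = 4
ES_B = 4; EF_B = 4+6 = 10
ES_C = 4; EF_C = 4+11 = 15
ES_D = 4; EF_D = 4+4 = 8
ES_E = max(EF_B=10, EF_C=15) = 15; EF_E = 15+4 = 19
ES_F = 15; EF_F = 15+11 = 26
ES_G = max(EF_B=10, EF_D=8) = 10; EF_G = 10+8 = 18
ES_H = max(EF_B=10, EF_E=19, EF_F=26, EF_G=18) = 26; EF_H = 26+12 = 38
Expected project duration μ = 38 days. Critical path: A → C → F → H.

Backward pass:
LF_H = 38; LS_H = 38−12 = 26
LF_G = LS_H = 26; LS_G = 26−8 = 18
LF_F = LS_H = 26; LS_F = 26−11 = 15
LF_E = LS_H = 26; LS_E = 26−4 = 22
LF_D = LS_G = 18; LS_D = 18−4 = 14
LF_C = min(LS_E=22, LS_F=15) = 15; LS_C = 15−11 = 4
LF_B = min(LS_E=22, LS_G=18, LS_H=26) = 18; LS_B = 18−6 = 12
LF_A = min(LS_B=12, LS_C=4, LS_D=14) = 4; LS_A = 4−4 = 0
Slack_E = LS_E − ES_E = 22 − 15 = 7

7 days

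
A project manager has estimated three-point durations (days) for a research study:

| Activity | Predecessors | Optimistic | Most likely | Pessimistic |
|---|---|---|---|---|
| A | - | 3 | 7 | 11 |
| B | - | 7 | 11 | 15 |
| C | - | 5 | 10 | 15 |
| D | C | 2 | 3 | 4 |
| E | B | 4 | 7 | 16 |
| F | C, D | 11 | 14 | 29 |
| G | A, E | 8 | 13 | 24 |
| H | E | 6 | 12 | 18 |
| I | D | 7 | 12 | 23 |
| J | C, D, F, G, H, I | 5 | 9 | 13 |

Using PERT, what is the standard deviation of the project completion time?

te_A = (3 + 4·7 + 11)/6 = 42/6 = 7; σ²_A = ((11−3)/6)² = 1.778
te_B = (7 + 4·11 + 15)/6 = 66/6 = 11; σ²_B = ((15−7)/6)² = 1.778
te_C = (5 + 4·10 + 15)/6 = 60/6 = 10; σ²_C = ((15−5)/6)² = 2.778
te_D = (2 + 4·3 + 4)/6 = 18/6 = 3; σ²_D = ((4−2)/6)² = 0.111
te_E = (4 + 4·7 + 16)/6 = 48/6 = 8; σ²_E = ((16−4)/6)² = 4.000
te_F = (11 + 4·14 + 29)/6 = 96/6 = 16; σ²_F = ((29−11)/6)² = 9.000
te_G = (8 + 4·13 + 24)/6 = 84/6 = 14; σ²_G = ((24−8)/6)² = 7.111
te_H = (6 + 4·12 + 18)/6 = 72/6 = 12; σ²_H = ((18−6)/6)² = 4.000
te_I = (7 + 4·12 + 23)/6 = 78/6 = 13; σ²_I = ((23−7)/6)² = 7.111
te_J = (5 + 4·9 + 13)/6 = 54/6 = 9; σ²_J = ((13−5)/6)² = 1.778

Forward pass:
ES_A = 0; EF_A = 7
ES_B = 0; EF_B = 11
ES_C = 0; EF_C = 10
ES_D = 10; EF_D = 10+3 = 13
ES_E = 11; EF_E = 11+8 = 19
ES_F = max(EF_C=10, EF_D=13) = 13; EF_F = 13+16 = 29
ES_G = max(EF_A=7, EF_E=19) = 19; EF_G = 19+14 = 33
ES_H = 19; EF_H = 19+12 = 31
ES_I = 13; EF_I = 13+13 = 26
ES_J = max(EF_C=10, EF_D=13, EF_F=29, EF_G=33, EF_H=31, EF_I=26) = 33; EF_J = 33+9 = 42
Expected project duration μ = 42 days. Critical path: B → E → G → J.

Variance along critical path = 1.778 + 4.000 + 7.111 + 1.778 = 14.667
σ = √14.667 = 3.830 days

3.83 days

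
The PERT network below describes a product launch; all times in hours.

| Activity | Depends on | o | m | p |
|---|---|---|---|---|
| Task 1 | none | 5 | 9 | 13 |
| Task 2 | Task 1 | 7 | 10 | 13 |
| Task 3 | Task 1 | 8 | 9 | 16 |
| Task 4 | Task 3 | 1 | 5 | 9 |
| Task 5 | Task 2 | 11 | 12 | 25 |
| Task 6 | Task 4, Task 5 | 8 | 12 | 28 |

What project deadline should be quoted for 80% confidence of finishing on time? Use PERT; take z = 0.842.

50.7 hours

te_Task 1 = (5 + 4·9 + 13)/6 = 54/6 = 9; σ²_Task 1 = ((13−5)/6)² = 1.778
te_Task 2 = (7 + 4·10 + 13)/6 = 60/6 = 10; σ²_Task 2 = ((13−7)/6)² = 1.000
te_Task 3 = (8 + 4·9 + 16)/6 = 60/6 = 10; σ²_Task 3 = ((16−8)/6)² = 1.778
te_Task 4 = (1 + 4·5 + 9)/6 = 30/6 = 5; σ²_Task 4 = ((9−1)/6)² = 1.778
te_Task 5 = (11 + 4·12 + 25)/6 = 84/6 = 14; σ²_Task 5 = ((25−11)/6)² = 5.444
te_Task 6 = (8 + 4·12 + 28)/6 = 84/6 = 14; σ²_Task 6 = ((28−8)/6)² = 11.111

Forward pass:
ES_Task 1 = 0; EF_Task 1 = 9
ES_Task 2 = 9; EF_Task 2 = 9+10 = 19
ES_Task 3 = 9; EF_Task 3 = 9+10 = 19
ES_Task 4 = 19; EF_Task 4 = 19+5 = 24
ES_Task 5 = 19; EF_Task 5 = 19+14 = 33
ES_Task 6 = max(EF_Task 4=24, EF_Task 5=33) = 33; EF_Task 6 = 33+14 = 47
Expected project duration μ = 47 hours. Critical path: Task 1 → Task 2 → Task 5 → Task 6.

Variance along critical path = 1.778 + 1.000 + 5.444 + 11.111 = 19.333; σ = 4.397 hours.
D = μ + z·σ = 47 + 0.842·4.397 = 50.7 hours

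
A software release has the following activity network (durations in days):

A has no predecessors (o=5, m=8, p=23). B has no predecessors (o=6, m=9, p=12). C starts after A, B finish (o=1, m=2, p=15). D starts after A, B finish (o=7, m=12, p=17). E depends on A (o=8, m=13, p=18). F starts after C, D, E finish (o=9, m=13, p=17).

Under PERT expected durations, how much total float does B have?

te_A = (5 + 4·8 + 23)/6 = 60/6 = 10
te_B = (6 + 4·9 + 12)/6 = 54/6 = 9
te_C = (1 + 4·2 + 15)/6 = 24/6 = 4
te_D = (7 + 4·12 + 17)/6 = 72/6 = 12
te_E = (8 + 4·13 + 18)/6 = 78/6 = 13
te_F = (9 + 4·13 + 17)/6 = 78/6 = 13

Forward pass:
ES_A = 0; EF_A = 10
ES_B = 0; EF_B = 9
ES_C = max(EF_A=10, EF_B=9) = 10; EF_C = 10+4 = 14
ES_D = max(EF_A=10, EF_B=9) = 10; EF_D = 10+12 = 22
ES_E = 10; EF_E = 10+13 = 23
ES_F = max(EF_C=14, EF_D=22, EF_E=23) = 23; EF_F = 23+13 = 36
Expected project duration μ = 36 days. Critical path: A → E → F.

Backward pass:
LF_F = 36; LS_F = 36−13 = 23
LF_E = LS_F = 23; LS_E = 23−13 = 10
LF_D = LS_F = 23; LS_D = 23−12 = 11
LF_C = LS_F = 23; LS_C = 23−4 = 19
LF_B = min(LS_C=19, LS_D=11) = 11; LS_B = 11−9 = 2
LF_A = min(LS_C=19, LS_D=11, LS_E=10) = 10; LS_A = 10−10 = 0
Slack_B = LS_B − ES_B = 2 − 0 = 2

2 days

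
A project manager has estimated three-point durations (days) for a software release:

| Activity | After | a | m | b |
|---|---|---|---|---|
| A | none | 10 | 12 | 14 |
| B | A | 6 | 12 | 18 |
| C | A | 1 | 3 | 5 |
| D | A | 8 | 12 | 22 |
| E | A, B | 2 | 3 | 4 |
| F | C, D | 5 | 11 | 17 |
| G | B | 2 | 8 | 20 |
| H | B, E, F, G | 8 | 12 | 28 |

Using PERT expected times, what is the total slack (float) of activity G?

3 days

te_A = (10 + 4·12 + 14)/6 = 72/6 = 12
te_B = (6 + 4·12 + 18)/6 = 72/6 = 12
te_C = (1 + 4·3 + 5)/6 = 18/6 = 3
te_D = (8 + 4·12 + 22)/6 = 78/6 = 13
te_E = (2 + 4·3 + 4)/6 = 18/6 = 3
te_F = (5 + 4·11 + 17)/6 = 66/6 = 11
te_G = (2 + 4·8 + 20)/6 = 54/6 = 9
te_H = (8 + 4·12 + 28)/6 = 84/6 = 14

Forward pass:
ES_A = 0; EF_A = 12
ES_B = 12; EF_B = 12+12 = 24
ES_C = 12; EF_C = 12+3 = 15
ES_D = 12; EF_D = 12+13 = 25
ES_E = max(EF_A=12, EF_B=24) = 24; EF_E = 24+3 = 27
ES_F = max(EF_C=15, EF_D=25) = 25; EF_F = 25+11 = 36
ES_G = 24; EF_G = 24+9 = 33
ES_H = max(EF_B=24, EF_E=27, EF_F=36, EF_G=33) = 36; EF_H = 36+14 = 50
Expected project duration μ = 50 days. Critical path: A → D → F → H.

Backward pass:
LF_H = 50; LS_H = 50−14 = 36
LF_G = LS_H = 36; LS_G = 36−9 = 27
LF_F = LS_H = 36; LS_F = 36−11 = 25
LF_E = LS_H = 36; LS_E = 36−3 = 33
LF_D = LS_F = 25; LS_D = 25−13 = 12
LF_C = LS_F = 25; LS_C = 25−3 = 22
LF_B = min(LS_E=33, LS_G=27, LS_H=36) = 27; LS_B = 27−12 = 15
LF_A = min(LS_B=15, LS_C=22, LS_D=12, LS_E=33) = 12; LS_A = 12−12 = 0
Slack_G = LS_G − ES_G = 27 − 24 = 3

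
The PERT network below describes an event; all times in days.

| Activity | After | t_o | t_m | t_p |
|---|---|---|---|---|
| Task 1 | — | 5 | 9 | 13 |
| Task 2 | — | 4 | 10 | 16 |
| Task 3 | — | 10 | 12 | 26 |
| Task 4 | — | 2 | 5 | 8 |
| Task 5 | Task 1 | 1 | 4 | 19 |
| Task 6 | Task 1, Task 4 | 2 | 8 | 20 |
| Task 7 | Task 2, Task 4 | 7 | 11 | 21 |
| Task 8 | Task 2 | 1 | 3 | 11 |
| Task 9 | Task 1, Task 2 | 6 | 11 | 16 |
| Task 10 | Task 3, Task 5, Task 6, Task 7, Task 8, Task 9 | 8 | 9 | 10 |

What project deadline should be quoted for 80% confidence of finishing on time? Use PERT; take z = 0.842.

te_Task 1 = (5 + 4·9 + 13)/6 = 54/6 = 9; σ²_Task 1 = ((13−5)/6)² = 1.778
te_Task 2 = (4 + 4·10 + 16)/6 = 60/6 = 10; σ²_Task 2 = ((16−4)/6)² = 4.000
te_Task 3 = (10 + 4·12 + 26)/6 = 84/6 = 14; σ²_Task 3 = ((26−10)/6)² = 7.111
te_Task 4 = (2 + 4·5 + 8)/6 = 30/6 = 5; σ²_Task 4 = ((8−2)/6)² = 1.000
te_Task 5 = (1 + 4·4 + 19)/6 = 36/6 = 6; σ²_Task 5 = ((19−1)/6)² = 9.000
te_Task 6 = (2 + 4·8 + 20)/6 = 54/6 = 9; σ²_Task 6 = ((20−2)/6)² = 9.000
te_Task 7 = (7 + 4·11 + 21)/6 = 72/6 = 12; σ²_Task 7 = ((21−7)/6)² = 5.444
te_Task 8 = (1 + 4·3 + 11)/6 = 24/6 = 4; σ²_Task 8 = ((11−1)/6)² = 2.778
te_Task 9 = (6 + 4·11 + 16)/6 = 66/6 = 11; σ²_Task 9 = ((16−6)/6)² = 2.778
te_Task 10 = (8 + 4·9 + 10)/6 = 54/6 = 9; σ²_Task 10 = ((10−8)/6)² = 0.111

Forward pass:
ES_Task 1 = 0; EF_Task 1 = 9
ES_Task 2 = 0; EF_Task 2 = 10
ES_Task 3 = 0; EF_Task 3 = 14
ES_Task 4 = 0; EF_Task 4 = 5
ES_Task 5 = 9; EF_Task 5 = 9+6 = 15
ES_Task 6 = max(EF_Task 1=9, EF_Task 4=5) = 9; EF_Task 6 = 9+9 = 18
ES_Task 7 = max(EF_Task 2=10, EF_Task 4=5) = 10; EF_Task 7 = 10+12 = 22
ES_Task 8 = 10; EF_Task 8 = 10+4 = 14
ES_Task 9 = max(EF_Task 1=9, EF_Task 2=10) = 10; EF_Task 9 = 10+11 = 21
ES_Task 10 = max(EF_Task 3=14, EF_Task 5=15, EF_Task 6=18, EF_Task 7=22, EF_Task 8=14, EF_Task 9=21) = 22; EF_Task 10 = 22+9 = 31
Expected project duration μ = 31 days. Critical path: Task 2 → Task 7 → Task 10.

Variance along critical path = 4.000 + 5.444 + 0.111 = 9.556; σ = 3.091 days.
D = μ + z·σ = 31 + 0.842·3.091 = 33.6 days

33.6 days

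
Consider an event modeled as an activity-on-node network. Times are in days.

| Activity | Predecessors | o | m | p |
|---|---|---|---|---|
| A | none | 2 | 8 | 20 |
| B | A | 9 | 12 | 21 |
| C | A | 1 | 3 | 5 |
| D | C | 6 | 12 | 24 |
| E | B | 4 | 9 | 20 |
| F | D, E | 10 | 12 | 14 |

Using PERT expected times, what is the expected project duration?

te_A = (2 + 4·8 + 20)/6 = 54/6 = 9
te_B = (9 + 4·12 + 21)/6 = 78/6 = 13
te_C = (1 + 4·3 + 5)/6 = 18/6 = 3
te_D = (6 + 4·12 + 24)/6 = 78/6 = 13
te_E = (4 + 4·9 + 20)/6 = 60/6 = 10
te_F = (10 + 4·12 + 14)/6 = 72/6 = 12

Forward pass:
ES_A = 0; EF_A = 9
ES_B = 9; EF_B = 9+13 = 22
ES_C = 9; EF_C = 9+3 = 12
ES_D = 12; EF_D = 12+13 = 25
ES_E = 22; EF_E = 22+10 = 32
ES_F = max(EF_D=25, EF_E=32) = 32; EF_F = 32+12 = 44
Expected project duration μ = 44 days. Critical path: A → B → E → F.

44 days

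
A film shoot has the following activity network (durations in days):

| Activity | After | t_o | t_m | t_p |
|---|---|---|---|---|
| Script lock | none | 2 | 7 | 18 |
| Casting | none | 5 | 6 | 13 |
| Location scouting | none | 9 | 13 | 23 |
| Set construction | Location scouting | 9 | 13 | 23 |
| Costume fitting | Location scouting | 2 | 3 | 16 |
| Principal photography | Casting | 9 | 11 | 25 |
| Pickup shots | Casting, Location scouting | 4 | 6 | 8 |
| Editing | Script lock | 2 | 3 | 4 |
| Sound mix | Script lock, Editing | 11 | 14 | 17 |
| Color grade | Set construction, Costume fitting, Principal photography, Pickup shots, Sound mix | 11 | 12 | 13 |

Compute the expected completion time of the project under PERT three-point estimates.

40 days

te_Script lock = (2 + 4·7 + 18)/6 = 48/6 = 8
te_Casting = (5 + 4·6 + 13)/6 = 42/6 = 7
te_Location scouting = (9 + 4·13 + 23)/6 = 84/6 = 14
te_Set construction = (9 + 4·13 + 23)/6 = 84/6 = 14
te_Costume fitting = (2 + 4·3 + 16)/6 = 30/6 = 5
te_Principal photography = (9 + 4·11 + 25)/6 = 78/6 = 13
te_Pickup shots = (4 + 4·6 + 8)/6 = 36/6 = 6
te_Editing = (2 + 4·3 + 4)/6 = 18/6 = 3
te_Sound mix = (11 + 4·14 + 17)/6 = 84/6 = 14
te_Color grade = (11 + 4·12 + 13)/6 = 72/6 = 12

Forward pass:
ES_Script lock = 0; EF_Script lock = 8
ES_Casting = 0; EF_Casting = 7
ES_Location scouting = 0; EF_Location scouting = 14
ES_Set construction = 14; EF_Set construction = 14+14 = 28
ES_Costume fitting = 14; EF_Costume fitting = 14+5 = 19
ES_Principal photography = 7; EF_Principal photography = 7+13 = 20
ES_Pickup shots = max(EF_Casting=7, EF_Location scouting=14) = 14; EF_Pickup shots = 14+6 = 20
ES_Editing = 8; EF_Editing = 8+3 = 11
ES_Sound mix = max(EF_Script lock=8, EF_Editing=11) = 11; EF_Sound mix = 11+14 = 25
ES_Color grade = max(EF_Set construction=28, EF_Costume fitting=19, EF_Principal photography=20, EF_Pickup shots=20, EF_Sound mix=25) = 28; EF_Color grade = 28+12 = 40
Expected project duration μ = 40 days. Critical path: Location scouting → Set construction → Color grade.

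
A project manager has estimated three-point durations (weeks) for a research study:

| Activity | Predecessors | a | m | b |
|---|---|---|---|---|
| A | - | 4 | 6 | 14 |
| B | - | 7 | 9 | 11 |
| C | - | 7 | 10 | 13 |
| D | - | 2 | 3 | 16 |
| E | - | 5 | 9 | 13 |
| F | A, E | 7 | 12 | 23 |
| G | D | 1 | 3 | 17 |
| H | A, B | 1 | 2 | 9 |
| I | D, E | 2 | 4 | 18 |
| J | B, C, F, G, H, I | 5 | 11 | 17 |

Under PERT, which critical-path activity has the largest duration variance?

te_A = (4 + 4·6 + 14)/6 = 42/6 = 7; σ²_A = ((14−4)/6)² = 2.778
te_B = (7 + 4·9 + 11)/6 = 54/6 = 9; σ²_B = ((11−7)/6)² = 0.444
te_C = (7 + 4·10 + 13)/6 = 60/6 = 10; σ²_C = ((13−7)/6)² = 1.000
te_D = (2 + 4·3 + 16)/6 = 30/6 = 5; σ²_D = ((16−2)/6)² = 5.444
te_E = (5 + 4·9 + 13)/6 = 54/6 = 9; σ²_E = ((13−5)/6)² = 1.778
te_F = (7 + 4·12 + 23)/6 = 78/6 = 13; σ²_F = ((23−7)/6)² = 7.111
te_G = (1 + 4·3 + 17)/6 = 30/6 = 5; σ²_G = ((17−1)/6)² = 7.111
te_H = (1 + 4·2 + 9)/6 = 18/6 = 3; σ²_H = ((9−1)/6)² = 1.778
te_I = (2 + 4·4 + 18)/6 = 36/6 = 6; σ²_I = ((18−2)/6)² = 7.111
te_J = (5 + 4·11 + 17)/6 = 66/6 = 11; σ²_J = ((17−5)/6)² = 4.000

Forward pass:
ES_A = 0; EF_A = 7
ES_B = 0; EF_B = 9
ES_C = 0; EF_C = 10
ES_D = 0; EF_D = 5
ES_E = 0; EF_E = 9
ES_F = max(EF_A=7, EF_E=9) = 9; EF_F = 9+13 = 22
ES_G = 5; EF_G = 5+5 = 10
ES_H = max(EF_A=7, EF_B=9) = 9; EF_H = 9+3 = 12
ES_I = max(EF_D=5, EF_E=9) = 9; EF_I = 9+6 = 15
ES_J = max(EF_B=9, EF_C=10, EF_F=22, EF_G=10, EF_H=12, EF_I=15) = 22; EF_J = 22+11 = 33
Expected project duration μ = 33 weeks. Critical path: E → F → J.

Variances on critical path: σ²_E=1.778, σ²_F=7.111, σ²_J=4.000.
Largest is σ²_F = 7.111.

F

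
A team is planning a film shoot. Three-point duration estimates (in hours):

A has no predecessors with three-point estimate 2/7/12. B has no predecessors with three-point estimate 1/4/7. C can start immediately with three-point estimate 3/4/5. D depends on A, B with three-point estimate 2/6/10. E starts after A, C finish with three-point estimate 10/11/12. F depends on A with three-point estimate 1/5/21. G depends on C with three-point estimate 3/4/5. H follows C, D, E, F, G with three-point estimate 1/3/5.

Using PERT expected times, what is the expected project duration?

21 hours

te_A = (2 + 4·7 + 12)/6 = 42/6 = 7
te_B = (1 + 4·4 + 7)/6 = 24/6 = 4
te_C = (3 + 4·4 + 5)/6 = 24/6 = 4
te_D = (2 + 4·6 + 10)/6 = 36/6 = 6
te_E = (10 + 4·11 + 12)/6 = 66/6 = 11
te_F = (1 + 4·5 + 21)/6 = 42/6 = 7
te_G = (3 + 4·4 + 5)/6 = 24/6 = 4
te_H = (1 + 4·3 + 5)/6 = 18/6 = 3

Forward pass:
ES_A = 0; EF_A = 7
ES_B = 0; EF_B = 4
ES_C = 0; EF_C = 4
ES_D = max(EF_A=7, EF_B=4) = 7; EF_D = 7+6 = 13
ES_E = max(EF_A=7, EF_C=4) = 7; EF_E = 7+11 = 18
ES_F = 7; EF_F = 7+7 = 14
ES_G = 4; EF_G = 4+4 = 8
ES_H = max(EF_C=4, EF_D=13, EF_E=18, EF_F=14, EF_G=8) = 18; EF_H = 18+3 = 21
Expected project duration μ = 21 hours. Critical path: A → E → H.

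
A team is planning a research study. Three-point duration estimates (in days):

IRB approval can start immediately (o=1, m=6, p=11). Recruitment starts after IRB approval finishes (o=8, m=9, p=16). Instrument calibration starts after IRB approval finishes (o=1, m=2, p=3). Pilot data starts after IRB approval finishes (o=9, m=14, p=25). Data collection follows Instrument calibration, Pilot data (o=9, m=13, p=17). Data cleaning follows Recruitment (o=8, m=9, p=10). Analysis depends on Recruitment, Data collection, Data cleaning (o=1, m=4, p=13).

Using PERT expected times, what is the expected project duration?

39 days

te_IRB approval = (1 + 4·6 + 11)/6 = 36/6 = 6
te_Recruitment = (8 + 4·9 + 16)/6 = 60/6 = 10
te_Instrument calibration = (1 + 4·2 + 3)/6 = 12/6 = 2
te_Pilot data = (9 + 4·14 + 25)/6 = 90/6 = 15
te_Data collection = (9 + 4·13 + 17)/6 = 78/6 = 13
te_Data cleaning = (8 + 4·9 + 10)/6 = 54/6 = 9
te_Analysis = (1 + 4·4 + 13)/6 = 30/6 = 5

Forward pass:
ES_IRB approval = 0; EF_IRB approval = 6
ES_Recruitment = 6; EF_Recruitment = 6+10 = 16
ES_Instrument calibration = 6; EF_Instrument calibration = 6+2 = 8
ES_Pilot data = 6; EF_Pilot data = 6+15 = 21
ES_Data collection = max(EF_Instrument calibration=8, EF_Pilot data=21) = 21; EF_Data collection = 21+13 = 34
ES_Data cleaning = 16; EF_Data cleaning = 16+9 = 25
ES_Analysis = max(EF_Recruitment=16, EF_Data collection=34, EF_Data cleaning=25) = 34; EF_Analysis = 34+5 = 39
Expected project duration μ = 39 days. Critical path: IRB approval → Pilot data → Data collection → Analysis.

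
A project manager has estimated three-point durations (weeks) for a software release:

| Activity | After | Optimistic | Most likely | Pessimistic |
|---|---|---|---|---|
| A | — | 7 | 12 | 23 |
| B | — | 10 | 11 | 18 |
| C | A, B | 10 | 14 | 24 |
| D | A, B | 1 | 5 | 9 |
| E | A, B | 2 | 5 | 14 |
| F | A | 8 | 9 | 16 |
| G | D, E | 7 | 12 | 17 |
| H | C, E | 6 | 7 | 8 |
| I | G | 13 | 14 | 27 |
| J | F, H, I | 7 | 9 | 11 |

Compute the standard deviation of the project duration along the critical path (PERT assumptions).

4.45 weeks

te_A = (7 + 4·12 + 23)/6 = 78/6 = 13; σ²_A = ((23−7)/6)² = 7.111
te_B = (10 + 4·11 + 18)/6 = 72/6 = 12; σ²_B = ((18−10)/6)² = 1.778
te_C = (10 + 4·14 + 24)/6 = 90/6 = 15; σ²_C = ((24−10)/6)² = 5.444
te_D = (1 + 4·5 + 9)/6 = 30/6 = 5; σ²_D = ((9−1)/6)² = 1.778
te_E = (2 + 4·5 + 14)/6 = 36/6 = 6; σ²_E = ((14−2)/6)² = 4.000
te_F = (8 + 4·9 + 16)/6 = 60/6 = 10; σ²_F = ((16−8)/6)² = 1.778
te_G = (7 + 4·12 + 17)/6 = 72/6 = 12; σ²_G = ((17−7)/6)² = 2.778
te_H = (6 + 4·7 + 8)/6 = 42/6 = 7; σ²_H = ((8−6)/6)² = 0.111
te_I = (13 + 4·14 + 27)/6 = 96/6 = 16; σ²_I = ((27−13)/6)² = 5.444
te_J = (7 + 4·9 + 11)/6 = 54/6 = 9; σ²_J = ((11−7)/6)² = 0.444

Forward pass:
ES_A = 0; EF_A = 13
ES_B = 0; EF_B = 12
ES_C = max(EF_A=13, EF_B=12) = 13; EF_C = 13+15 = 28
ES_D = max(EF_A=13, EF_B=12) = 13; EF_D = 13+5 = 18
ES_E = max(EF_A=13, EF_B=12) = 13; EF_E = 13+6 = 19
ES_F = 13; EF_F = 13+10 = 23
ES_G = max(EF_D=18, EF_E=19) = 19; EF_G = 19+12 = 31
ES_H = max(EF_C=28, EF_E=19) = 28; EF_H = 28+7 = 35
ES_I = 31; EF_I = 31+16 = 47
ES_J = max(EF_F=23, EF_H=35, EF_I=47) = 47; EF_J = 47+9 = 56
Expected project duration μ = 56 weeks. Critical path: A → E → G → I → J.

Variance along critical path = 7.111 + 4.000 + 2.778 + 5.444 + 0.444 = 19.778
σ = √19.778 = 4.447 weeks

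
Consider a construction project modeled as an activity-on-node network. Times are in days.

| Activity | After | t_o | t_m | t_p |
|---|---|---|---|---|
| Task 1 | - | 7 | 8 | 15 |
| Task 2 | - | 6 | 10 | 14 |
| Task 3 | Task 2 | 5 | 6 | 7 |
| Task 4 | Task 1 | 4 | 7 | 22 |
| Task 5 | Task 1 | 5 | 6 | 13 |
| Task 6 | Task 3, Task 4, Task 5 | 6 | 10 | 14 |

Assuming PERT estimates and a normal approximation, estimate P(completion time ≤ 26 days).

0.286

te_Task 1 = (7 + 4·8 + 15)/6 = 54/6 = 9; σ²_Task 1 = ((15−7)/6)² = 1.778
te_Task 2 = (6 + 4·10 + 14)/6 = 60/6 = 10; σ²_Task 2 = ((14−6)/6)² = 1.778
te_Task 3 = (5 + 4·6 + 7)/6 = 36/6 = 6; σ²_Task 3 = ((7−5)/6)² = 0.111
te_Task 4 = (4 + 4·7 + 22)/6 = 54/6 = 9; σ²_Task 4 = ((22−4)/6)² = 9.000
te_Task 5 = (5 + 4·6 + 13)/6 = 42/6 = 7; σ²_Task 5 = ((13−5)/6)² = 1.778
te_Task 6 = (6 + 4·10 + 14)/6 = 60/6 = 10; σ²_Task 6 = ((14−6)/6)² = 1.778

Forward pass:
ES_Task 1 = 0; EF_Task 1 = 9
ES_Task 2 = 0; EF_Task 2 = 10
ES_Task 3 = 10; EF_Task 3 = 10+6 = 16
ES_Task 4 = 9; EF_Task 4 = 9+9 = 18
ES_Task 5 = 9; EF_Task 5 = 9+7 = 16
ES_Task 6 = max(EF_Task 3=16, EF_Task 4=18, EF_Task 5=16) = 18; EF_Task 6 = 18+10 = 28
Expected project duration μ = 28 days. Critical path: Task 1 → Task 4 → Task 6.

Variance along critical path = 1.778 + 9.000 + 1.778 = 12.556; σ = √12.556 = 3.543 days.
Z = (26 − 28) / 3.543 = -0.564
P(T ≤ 26) = Φ(-0.564) ≈ 0.286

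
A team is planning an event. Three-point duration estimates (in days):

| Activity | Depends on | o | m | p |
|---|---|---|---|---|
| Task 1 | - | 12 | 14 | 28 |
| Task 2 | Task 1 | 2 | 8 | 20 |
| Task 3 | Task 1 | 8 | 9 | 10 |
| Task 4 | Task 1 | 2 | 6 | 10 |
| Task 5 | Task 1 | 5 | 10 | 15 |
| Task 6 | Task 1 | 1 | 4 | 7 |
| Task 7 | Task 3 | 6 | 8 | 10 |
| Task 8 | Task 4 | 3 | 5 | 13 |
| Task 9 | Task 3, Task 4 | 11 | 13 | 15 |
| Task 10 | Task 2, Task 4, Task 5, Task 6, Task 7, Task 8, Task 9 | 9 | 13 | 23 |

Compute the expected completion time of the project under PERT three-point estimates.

52 days

te_Task 1 = (12 + 4·14 + 28)/6 = 96/6 = 16
te_Task 2 = (2 + 4·8 + 20)/6 = 54/6 = 9
te_Task 3 = (8 + 4·9 + 10)/6 = 54/6 = 9
te_Task 4 = (2 + 4·6 + 10)/6 = 36/6 = 6
te_Task 5 = (5 + 4·10 + 15)/6 = 60/6 = 10
te_Task 6 = (1 + 4·4 + 7)/6 = 24/6 = 4
te_Task 7 = (6 + 4·8 + 10)/6 = 48/6 = 8
te_Task 8 = (3 + 4·5 + 13)/6 = 36/6 = 6
te_Task 9 = (11 + 4·13 + 15)/6 = 78/6 = 13
te_Task 10 = (9 + 4·13 + 23)/6 = 84/6 = 14

Forward pass:
ES_Task 1 = 0; EF_Task 1 = 16
ES_Task 2 = 16; EF_Task 2 = 16+9 = 25
ES_Task 3 = 16; EF_Task 3 = 16+9 = 25
ES_Task 4 = 16; EF_Task 4 = 16+6 = 22
ES_Task 5 = 16; EF_Task 5 = 16+10 = 26
ES_Task 6 = 16; EF_Task 6 = 16+4 = 20
ES_Task 7 = 25; EF_Task 7 = 25+8 = 33
ES_Task 8 = 22; EF_Task 8 = 22+6 = 28
ES_Task 9 = max(EF_Task 3=25, EF_Task 4=22) = 25; EF_Task 9 = 25+13 = 38
ES_Task 10 = max(EF_Task 2=25, EF_Task 4=22, EF_Task 5=26, EF_Task 6=20, EF_Task 7=33, EF_Task 8=28, EF_Task 9=38) = 38; EF_Task 10 = 38+14 = 52
Expected project duration μ = 52 days. Critical path: Task 1 → Task 3 → Task 9 → Task 10.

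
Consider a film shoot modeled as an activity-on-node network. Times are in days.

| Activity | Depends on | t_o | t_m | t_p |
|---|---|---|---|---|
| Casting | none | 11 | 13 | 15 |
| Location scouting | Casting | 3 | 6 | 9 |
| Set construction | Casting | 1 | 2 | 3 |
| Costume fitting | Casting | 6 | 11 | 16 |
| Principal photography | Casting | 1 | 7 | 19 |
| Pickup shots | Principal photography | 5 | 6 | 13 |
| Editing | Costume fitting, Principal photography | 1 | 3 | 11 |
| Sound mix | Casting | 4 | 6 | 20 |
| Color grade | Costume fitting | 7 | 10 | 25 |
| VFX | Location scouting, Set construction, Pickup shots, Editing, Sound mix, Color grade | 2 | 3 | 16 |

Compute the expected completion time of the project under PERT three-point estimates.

41 days

te_Casting = (11 + 4·13 + 15)/6 = 78/6 = 13
te_Location scouting = (3 + 4·6 + 9)/6 = 36/6 = 6
te_Set construction = (1 + 4·2 + 3)/6 = 12/6 = 2
te_Costume fitting = (6 + 4·11 + 16)/6 = 66/6 = 11
te_Principal photography = (1 + 4·7 + 19)/6 = 48/6 = 8
te_Pickup shots = (5 + 4·6 + 13)/6 = 42/6 = 7
te_Editing = (1 + 4·3 + 11)/6 = 24/6 = 4
te_Sound mix = (4 + 4·6 + 20)/6 = 48/6 = 8
te_Color grade = (7 + 4·10 + 25)/6 = 72/6 = 12
te_VFX = (2 + 4·3 + 16)/6 = 30/6 = 5

Forward pass:
ES_Casting = 0; EF_Casting = 13
ES_Location scouting = 13; EF_Location scouting = 13+6 = 19
ES_Set construction = 13; EF_Set construction = 13+2 = 15
ES_Costume fitting = 13; EF_Costume fitting = 13+11 = 24
ES_Principal photography = 13; EF_Principal photography = 13+8 = 21
ES_Pickup shots = 21; EF_Pickup shots = 21+7 = 28
ES_Editing = max(EF_Costume fitting=24, EF_Principal photography=21) = 24; EF_Editing = 24+4 = 28
ES_Sound mix = 13; EF_Sound mix = 13+8 = 21
ES_Color grade = 24; EF_Color grade = 24+12 = 36
ES_VFX = max(EF_Location scouting=19, EF_Set construction=15, EF_Pickup shots=28, EF_Editing=28, EF_Sound mix=21, EF_Color grade=36) = 36; EF_VFX = 36+5 = 41
Expected project duration μ = 41 days. Critical path: Casting → Costume fitting → Color grade → VFX.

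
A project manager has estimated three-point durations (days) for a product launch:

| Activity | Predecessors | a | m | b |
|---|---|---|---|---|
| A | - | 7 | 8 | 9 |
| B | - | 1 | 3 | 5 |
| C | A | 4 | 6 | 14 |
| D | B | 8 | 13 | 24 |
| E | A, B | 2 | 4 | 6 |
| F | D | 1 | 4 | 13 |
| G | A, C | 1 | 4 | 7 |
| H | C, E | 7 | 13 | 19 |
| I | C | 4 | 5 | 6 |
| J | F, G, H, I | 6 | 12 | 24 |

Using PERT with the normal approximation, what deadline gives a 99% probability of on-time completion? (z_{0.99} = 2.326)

50.3 days

te_A = (7 + 4·8 + 9)/6 = 48/6 = 8; σ²_A = ((9−7)/6)² = 0.111
te_B = (1 + 4·3 + 5)/6 = 18/6 = 3; σ²_B = ((5−1)/6)² = 0.444
te_C = (4 + 4·6 + 14)/6 = 42/6 = 7; σ²_C = ((14−4)/6)² = 2.778
te_D = (8 + 4·13 + 24)/6 = 84/6 = 14; σ²_D = ((24−8)/6)² = 7.111
te_E = (2 + 4·4 + 6)/6 = 24/6 = 4; σ²_E = ((6−2)/6)² = 0.444
te_F = (1 + 4·4 + 13)/6 = 30/6 = 5; σ²_F = ((13−1)/6)² = 4.000
te_G = (1 + 4·4 + 7)/6 = 24/6 = 4; σ²_G = ((7−1)/6)² = 1.000
te_H = (7 + 4·13 + 19)/6 = 78/6 = 13; σ²_H = ((19−7)/6)² = 4.000
te_I = (4 + 4·5 + 6)/6 = 30/6 = 5; σ²_I = ((6−4)/6)² = 0.111
te_J = (6 + 4·12 + 24)/6 = 78/6 = 13; σ²_J = ((24−6)/6)² = 9.000

Forward pass:
ES_A = 0; EF_A = 8
ES_B = 0; EF_B = 3
ES_C = 8; EF_C = 8+7 = 15
ES_D = 3; EF_D = 3+14 = 17
ES_E = max(EF_A=8, EF_B=3) = 8; EF_E = 8+4 = 12
ES_F = 17; EF_F = 17+5 = 22
ES_G = max(EF_A=8, EF_C=15) = 15; EF_G = 15+4 = 19
ES_H = max(EF_C=15, EF_E=12) = 15; EF_H = 15+13 = 28
ES_I = 15; EF_I = 15+5 = 20
ES_J = max(EF_F=22, EF_G=19, EF_H=28, EF_I=20) = 28; EF_J = 28+13 = 41
Expected project duration μ = 41 days. Critical path: A → C → H → J.

Variance along critical path = 0.111 + 2.778 + 4.000 + 9.000 = 15.889; σ = 3.986 days.
D = μ + z·σ = 41 + 2.326·3.986 = 50.3 days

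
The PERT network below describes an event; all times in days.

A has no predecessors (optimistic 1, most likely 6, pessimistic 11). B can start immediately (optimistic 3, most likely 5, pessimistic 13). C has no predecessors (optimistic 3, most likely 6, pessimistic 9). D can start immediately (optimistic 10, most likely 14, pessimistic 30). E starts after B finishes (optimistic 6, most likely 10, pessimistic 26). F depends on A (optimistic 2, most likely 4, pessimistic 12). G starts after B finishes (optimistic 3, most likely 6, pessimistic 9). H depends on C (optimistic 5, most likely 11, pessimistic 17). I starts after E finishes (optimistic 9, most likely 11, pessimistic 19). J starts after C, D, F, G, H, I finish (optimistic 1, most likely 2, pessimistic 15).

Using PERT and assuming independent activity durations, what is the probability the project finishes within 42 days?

0.956

te_A = (1 + 4·6 + 11)/6 = 36/6 = 6; σ²_A = ((11−1)/6)² = 2.778
te_B = (3 + 4·5 + 13)/6 = 36/6 = 6; σ²_B = ((13−3)/6)² = 2.778
te_C = (3 + 4·6 + 9)/6 = 36/6 = 6; σ²_C = ((9−3)/6)² = 1.000
te_D = (10 + 4·14 + 30)/6 = 96/6 = 16; σ²_D = ((30−10)/6)² = 11.111
te_E = (6 + 4·10 + 26)/6 = 72/6 = 12; σ²_E = ((26−6)/6)² = 11.111
te_F = (2 + 4·4 + 12)/6 = 30/6 = 5; σ²_F = ((12−2)/6)² = 2.778
te_G = (3 + 4·6 + 9)/6 = 36/6 = 6; σ²_G = ((9−3)/6)² = 1.000
te_H = (5 + 4·11 + 17)/6 = 66/6 = 11; σ²_H = ((17−5)/6)² = 4.000
te_I = (9 + 4·11 + 19)/6 = 72/6 = 12; σ²_I = ((19−9)/6)² = 2.778
te_J = (1 + 4·2 + 15)/6 = 24/6 = 4; σ²_J = ((15−1)/6)² = 5.444

Forward pass:
ES_A = 0; EF_A = 6
ES_B = 0; EF_B = 6
ES_C = 0; EF_C = 6
ES_D = 0; EF_D = 16
ES_E = 6; EF_E = 6+12 = 18
ES_F = 6; EF_F = 6+5 = 11
ES_G = 6; EF_G = 6+6 = 12
ES_H = 6; EF_H = 6+11 = 17
ES_I = 18; EF_I = 18+12 = 30
ES_J = max(EF_C=6, EF_D=16, EF_F=11, EF_G=12, EF_H=17, EF_I=30) = 30; EF_J = 30+4 = 34
Expected project duration μ = 34 days. Critical path: B → E → I → J.

Variance along critical path = 2.778 + 11.111 + 2.778 + 5.444 = 22.111; σ = √22.111 = 4.702 days.
Z = (42 − 34) / 4.702 = 1.701
P(T ≤ 42) = Φ(1.701) ≈ 0.956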